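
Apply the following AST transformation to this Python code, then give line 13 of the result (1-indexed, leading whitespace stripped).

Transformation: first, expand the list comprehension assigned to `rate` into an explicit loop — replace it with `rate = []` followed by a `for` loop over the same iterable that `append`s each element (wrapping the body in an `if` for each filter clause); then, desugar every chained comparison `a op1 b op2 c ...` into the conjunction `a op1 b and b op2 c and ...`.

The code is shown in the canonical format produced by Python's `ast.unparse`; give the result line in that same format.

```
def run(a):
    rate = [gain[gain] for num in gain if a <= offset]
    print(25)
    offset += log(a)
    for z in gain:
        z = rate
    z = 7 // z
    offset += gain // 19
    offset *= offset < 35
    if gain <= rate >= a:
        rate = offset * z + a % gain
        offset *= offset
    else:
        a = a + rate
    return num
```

Transformed code:
def run(a):
    rate = []
    for num in gain:
        if a <= offset:
            rate.append(gain[gain])
    print(25)
    offset += log(a)
    for z in gain:
        z = rate
    z = 7 // z
    offset += gain // 19
    offset *= offset < 35
    if gain <= rate and rate >= a:
        rate = offset * z + a % gain
        offset *= offset
    else:
        a = a + rate
    return num

if gain <= rate and rate >= a:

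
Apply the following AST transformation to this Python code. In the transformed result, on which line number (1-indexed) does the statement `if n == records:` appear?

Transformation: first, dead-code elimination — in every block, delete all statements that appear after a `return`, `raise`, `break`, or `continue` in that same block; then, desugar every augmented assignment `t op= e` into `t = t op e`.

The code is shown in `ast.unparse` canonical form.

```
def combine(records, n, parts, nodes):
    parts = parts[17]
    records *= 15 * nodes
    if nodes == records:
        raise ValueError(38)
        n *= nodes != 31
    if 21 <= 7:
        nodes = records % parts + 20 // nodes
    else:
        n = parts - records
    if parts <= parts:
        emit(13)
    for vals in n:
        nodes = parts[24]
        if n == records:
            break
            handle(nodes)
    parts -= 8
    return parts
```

Transformed code:
def combine(records, n, parts, nodes):
    parts = parts[17]
    records = records * (15 * nodes)
    if nodes == records:
        raise ValueError(38)
    if 21 <= 7:
        nodes = records % parts + 20 // nodes
    else:
        n = parts - records
    if parts <= parts:
        emit(13)
    for vals in n:
        nodes = parts[24]
        if n == records:
            break
    parts = parts - 8
    return parts

14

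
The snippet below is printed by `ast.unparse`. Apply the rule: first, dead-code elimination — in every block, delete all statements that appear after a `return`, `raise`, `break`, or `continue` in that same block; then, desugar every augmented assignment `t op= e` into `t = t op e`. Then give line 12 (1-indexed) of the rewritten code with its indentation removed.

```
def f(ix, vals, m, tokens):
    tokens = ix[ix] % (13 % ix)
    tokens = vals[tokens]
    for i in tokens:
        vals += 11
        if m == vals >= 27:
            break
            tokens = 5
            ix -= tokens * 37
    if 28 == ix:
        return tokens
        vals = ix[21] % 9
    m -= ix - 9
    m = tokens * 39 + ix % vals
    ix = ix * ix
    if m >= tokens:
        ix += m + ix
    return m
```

Transformed code:
def f(ix, vals, m, tokens):
    tokens = ix[ix] % (13 % ix)
    tokens = vals[tokens]
    for i in tokens:
        vals = vals + 11
        if m == vals >= 27:
            break
    if 28 == ix:
        return tokens
    m = m - (ix - 9)
    m = tokens * 39 + ix % vals
    ix = ix * ix
    if m >= tokens:
        ix = ix + (m + ix)
    return m

ix = ix * ix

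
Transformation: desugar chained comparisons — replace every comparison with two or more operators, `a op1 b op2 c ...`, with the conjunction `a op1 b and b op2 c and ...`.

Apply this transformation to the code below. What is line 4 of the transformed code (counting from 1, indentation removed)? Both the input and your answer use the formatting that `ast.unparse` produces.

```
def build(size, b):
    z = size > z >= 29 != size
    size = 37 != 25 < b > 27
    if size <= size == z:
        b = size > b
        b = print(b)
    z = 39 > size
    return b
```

if size <= size and size == z:

Transformed code:
def build(size, b):
    z = size > z and z >= 29 and (29 != size)
    size = 37 != 25 and 25 < b and (b > 27)
    if size <= size and size == z:
        b = size > b
        b = print(b)
    z = 39 > size
    return b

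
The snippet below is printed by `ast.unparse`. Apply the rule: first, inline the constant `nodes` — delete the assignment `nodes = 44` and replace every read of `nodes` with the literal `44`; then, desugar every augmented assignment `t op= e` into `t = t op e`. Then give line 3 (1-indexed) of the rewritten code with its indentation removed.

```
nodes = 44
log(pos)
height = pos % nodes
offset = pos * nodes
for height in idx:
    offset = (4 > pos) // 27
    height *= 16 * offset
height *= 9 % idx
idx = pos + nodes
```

Transformed code:
log(pos)
height = pos % 44
offset = pos * 44
for height in idx:
    offset = (4 > pos) // 27
    height = height * (16 * offset)
height = height * (9 % idx)
idx = pos + 44

offset = pos * 44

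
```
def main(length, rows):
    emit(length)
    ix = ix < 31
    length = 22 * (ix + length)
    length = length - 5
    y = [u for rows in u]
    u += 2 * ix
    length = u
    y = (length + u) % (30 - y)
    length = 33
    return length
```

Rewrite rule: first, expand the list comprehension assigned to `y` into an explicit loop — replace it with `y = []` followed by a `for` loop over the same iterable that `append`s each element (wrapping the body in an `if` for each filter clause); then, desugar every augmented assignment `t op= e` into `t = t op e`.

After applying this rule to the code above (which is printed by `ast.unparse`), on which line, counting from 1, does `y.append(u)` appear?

Transformed code:
def main(length, rows):
    emit(length)
    ix = ix < 31
    length = 22 * (ix + length)
    length = length - 5
    y = []
    for rows in u:
        y.append(u)
    u = u + 2 * ix
    length = u
    y = (length + u) % (30 - y)
    length = 33
    return length

8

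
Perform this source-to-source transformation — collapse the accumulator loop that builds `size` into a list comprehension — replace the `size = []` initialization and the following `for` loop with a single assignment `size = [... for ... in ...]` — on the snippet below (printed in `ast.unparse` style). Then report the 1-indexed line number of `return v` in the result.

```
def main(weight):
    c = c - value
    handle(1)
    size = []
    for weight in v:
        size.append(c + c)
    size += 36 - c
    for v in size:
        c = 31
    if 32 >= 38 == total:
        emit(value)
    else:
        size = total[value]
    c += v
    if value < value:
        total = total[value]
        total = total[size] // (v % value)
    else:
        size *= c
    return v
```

Transformed code:
def main(weight):
    c = c - value
    handle(1)
    size = [c + c for weight in v]
    size += 36 - c
    for v in size:
        c = 31
    if 32 >= 38 == total:
        emit(value)
    else:
        size = total[value]
    c += v
    if value < value:
        total = total[value]
        total = total[size] // (v % value)
    else:
        size *= c
    return v

18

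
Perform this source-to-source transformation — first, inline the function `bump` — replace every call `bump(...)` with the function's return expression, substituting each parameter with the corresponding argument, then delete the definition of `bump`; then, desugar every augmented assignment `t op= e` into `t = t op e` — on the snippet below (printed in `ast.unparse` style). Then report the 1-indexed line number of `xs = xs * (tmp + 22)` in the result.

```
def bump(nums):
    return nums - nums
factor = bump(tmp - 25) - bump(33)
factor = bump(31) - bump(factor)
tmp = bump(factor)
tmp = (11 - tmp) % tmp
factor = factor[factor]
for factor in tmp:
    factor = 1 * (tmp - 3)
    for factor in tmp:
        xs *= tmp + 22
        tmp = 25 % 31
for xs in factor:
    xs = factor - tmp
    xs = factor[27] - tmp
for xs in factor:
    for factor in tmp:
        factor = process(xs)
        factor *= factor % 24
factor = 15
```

9

Transformed code:
factor = tmp - 25 - (tmp - 25) - (33 - 33)
factor = 31 - 31 - (factor - factor)
tmp = factor - factor
tmp = (11 - tmp) % tmp
factor = factor[factor]
for factor in tmp:
    factor = 1 * (tmp - 3)
    for factor in tmp:
        xs = xs * (tmp + 22)
        tmp = 25 % 31
for xs in factor:
    xs = factor - tmp
    xs = factor[27] - tmp
for xs in factor:
    for factor in tmp:
        factor = process(xs)
        factor = factor * (factor % 24)
factor = 15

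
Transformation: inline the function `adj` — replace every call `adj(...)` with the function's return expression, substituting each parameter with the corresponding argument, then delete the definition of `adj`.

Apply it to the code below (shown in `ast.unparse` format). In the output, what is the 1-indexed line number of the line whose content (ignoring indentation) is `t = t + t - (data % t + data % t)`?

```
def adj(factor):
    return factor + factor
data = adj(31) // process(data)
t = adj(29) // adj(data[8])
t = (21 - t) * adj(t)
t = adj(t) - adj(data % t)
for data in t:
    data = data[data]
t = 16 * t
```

Transformed code:
data = (31 + 31) // process(data)
t = (29 + 29) // (data[8] + data[8])
t = (21 - t) * (t + t)
t = t + t - (data % t + data % t)
for data in t:
    data = data[data]
t = 16 * t

4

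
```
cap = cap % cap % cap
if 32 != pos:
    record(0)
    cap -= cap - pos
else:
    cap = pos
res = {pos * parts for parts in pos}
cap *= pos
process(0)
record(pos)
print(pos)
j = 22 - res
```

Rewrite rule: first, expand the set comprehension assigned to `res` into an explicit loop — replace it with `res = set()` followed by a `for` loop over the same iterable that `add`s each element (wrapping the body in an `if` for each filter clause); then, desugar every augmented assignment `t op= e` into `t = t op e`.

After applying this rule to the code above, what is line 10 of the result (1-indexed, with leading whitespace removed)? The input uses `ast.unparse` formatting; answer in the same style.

Transformed code:
cap = cap % cap % cap
if 32 != pos:
    record(0)
    cap = cap - (cap - pos)
else:
    cap = pos
res = set()
for parts in pos:
    res.add(pos * parts)
cap = cap * pos
process(0)
record(pos)
print(pos)
j = 22 - res

cap = cap * pos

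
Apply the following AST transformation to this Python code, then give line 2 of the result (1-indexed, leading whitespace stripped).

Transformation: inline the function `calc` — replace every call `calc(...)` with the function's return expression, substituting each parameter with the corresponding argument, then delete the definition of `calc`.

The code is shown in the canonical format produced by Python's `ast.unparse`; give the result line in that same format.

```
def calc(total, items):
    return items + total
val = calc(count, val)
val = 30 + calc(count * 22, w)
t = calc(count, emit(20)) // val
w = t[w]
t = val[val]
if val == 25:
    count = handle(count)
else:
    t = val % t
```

Transformed code:
val = val + count
val = 30 + (w + count * 22)
t = (emit(20) + count) // val
w = t[w]
t = val[val]
if val == 25:
    count = handle(count)
else:
    t = val % t

val = 30 + (w + count * 22)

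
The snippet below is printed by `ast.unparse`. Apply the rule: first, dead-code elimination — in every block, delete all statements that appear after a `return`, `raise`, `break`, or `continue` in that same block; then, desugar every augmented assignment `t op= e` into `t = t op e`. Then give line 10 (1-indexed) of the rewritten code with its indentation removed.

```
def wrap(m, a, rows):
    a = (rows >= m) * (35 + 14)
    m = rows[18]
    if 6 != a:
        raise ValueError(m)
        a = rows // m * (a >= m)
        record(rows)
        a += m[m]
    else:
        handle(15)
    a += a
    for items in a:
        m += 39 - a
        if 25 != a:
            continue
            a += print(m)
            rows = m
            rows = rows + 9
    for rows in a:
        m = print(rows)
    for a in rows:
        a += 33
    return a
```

Transformed code:
def wrap(m, a, rows):
    a = (rows >= m) * (35 + 14)
    m = rows[18]
    if 6 != a:
        raise ValueError(m)
    else:
        handle(15)
    a = a + a
    for items in a:
        m = m + (39 - a)
        if 25 != a:
            continue
    for rows in a:
        m = print(rows)
    for a in rows:
        a = a + 33
    return a

m = m + (39 - a)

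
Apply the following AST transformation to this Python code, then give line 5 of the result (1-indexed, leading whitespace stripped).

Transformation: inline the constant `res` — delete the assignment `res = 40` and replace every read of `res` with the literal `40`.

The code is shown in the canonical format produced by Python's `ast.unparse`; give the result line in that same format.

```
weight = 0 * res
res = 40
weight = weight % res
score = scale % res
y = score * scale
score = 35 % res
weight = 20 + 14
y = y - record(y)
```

Transformed code:
weight = 0 * 40
weight = weight % 40
score = scale % 40
y = score * scale
score = 35 % 40
weight = 20 + 14
y = y - record(y)

score = 35 % 40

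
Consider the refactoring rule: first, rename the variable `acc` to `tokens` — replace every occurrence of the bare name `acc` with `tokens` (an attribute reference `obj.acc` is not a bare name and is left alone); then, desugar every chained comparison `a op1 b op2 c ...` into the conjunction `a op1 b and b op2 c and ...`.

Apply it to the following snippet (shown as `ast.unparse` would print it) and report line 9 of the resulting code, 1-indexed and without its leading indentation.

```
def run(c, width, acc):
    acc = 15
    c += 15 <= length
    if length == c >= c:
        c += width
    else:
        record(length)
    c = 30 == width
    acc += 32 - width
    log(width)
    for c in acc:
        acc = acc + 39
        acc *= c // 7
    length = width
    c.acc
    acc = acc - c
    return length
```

Transformed code:
def run(c, width, tokens):
    tokens = 15
    c += 15 <= length
    if length == c and c >= c:
        c += width
    else:
        record(length)
    c = 30 == width
    tokens += 32 - width
    log(width)
    for c in tokens:
        tokens = tokens + 39
        tokens *= c // 7
    length = width
    c.acc
    tokens = tokens - c
    return length

tokens += 32 - width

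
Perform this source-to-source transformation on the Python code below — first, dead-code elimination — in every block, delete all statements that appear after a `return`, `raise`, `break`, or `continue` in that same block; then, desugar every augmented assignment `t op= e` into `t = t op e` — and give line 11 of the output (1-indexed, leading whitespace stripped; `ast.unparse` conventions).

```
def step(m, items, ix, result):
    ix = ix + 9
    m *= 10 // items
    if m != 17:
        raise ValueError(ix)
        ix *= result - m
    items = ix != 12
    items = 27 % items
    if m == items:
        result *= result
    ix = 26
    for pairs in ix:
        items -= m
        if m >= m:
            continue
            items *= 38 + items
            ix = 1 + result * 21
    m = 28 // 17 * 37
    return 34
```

Transformed code:
def step(m, items, ix, result):
    ix = ix + 9
    m = m * (10 // items)
    if m != 17:
        raise ValueError(ix)
    items = ix != 12
    items = 27 % items
    if m == items:
        result = result * result
    ix = 26
    for pairs in ix:
        items = items - m
        if m >= m:
            continue
    m = 28 // 17 * 37
    return 34

for pairs in ix:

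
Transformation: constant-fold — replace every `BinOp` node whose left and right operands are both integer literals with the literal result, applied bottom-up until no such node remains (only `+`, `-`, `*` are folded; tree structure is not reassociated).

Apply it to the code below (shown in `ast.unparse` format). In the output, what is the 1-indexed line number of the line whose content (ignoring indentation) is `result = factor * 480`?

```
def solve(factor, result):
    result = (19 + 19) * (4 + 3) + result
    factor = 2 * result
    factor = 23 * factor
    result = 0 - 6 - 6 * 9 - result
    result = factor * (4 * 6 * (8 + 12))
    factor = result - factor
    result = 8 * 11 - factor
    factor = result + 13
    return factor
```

Transformed code:
def solve(factor, result):
    result = 266 + result
    factor = 2 * result
    factor = 23 * factor
    result = -60 - result
    result = factor * 480
    factor = result - factor
    result = 88 - factor
    factor = result + 13
    return factor

6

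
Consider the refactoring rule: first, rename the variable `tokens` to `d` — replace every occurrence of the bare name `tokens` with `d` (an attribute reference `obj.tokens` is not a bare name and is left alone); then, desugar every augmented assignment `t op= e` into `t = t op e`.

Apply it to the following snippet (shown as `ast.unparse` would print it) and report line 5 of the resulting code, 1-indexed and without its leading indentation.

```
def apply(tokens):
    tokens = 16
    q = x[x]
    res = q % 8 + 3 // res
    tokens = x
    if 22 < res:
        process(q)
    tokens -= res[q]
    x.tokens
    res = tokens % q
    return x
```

Transformed code:
def apply(d):
    d = 16
    q = x[x]
    res = q % 8 + 3 // res
    d = x
    if 22 < res:
        process(q)
    d = d - res[q]
    x.tokens
    res = d % q
    return x

d = x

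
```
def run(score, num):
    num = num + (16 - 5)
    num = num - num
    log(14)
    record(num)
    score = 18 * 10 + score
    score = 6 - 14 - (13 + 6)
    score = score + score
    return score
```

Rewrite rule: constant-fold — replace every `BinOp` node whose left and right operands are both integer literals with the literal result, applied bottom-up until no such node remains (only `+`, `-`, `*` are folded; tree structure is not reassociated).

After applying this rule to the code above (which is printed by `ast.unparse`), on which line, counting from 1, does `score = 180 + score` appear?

6

Transformed code:
def run(score, num):
    num = num + 11
    num = num - num
    log(14)
    record(num)
    score = 180 + score
    score = -27
    score = score + score
    return score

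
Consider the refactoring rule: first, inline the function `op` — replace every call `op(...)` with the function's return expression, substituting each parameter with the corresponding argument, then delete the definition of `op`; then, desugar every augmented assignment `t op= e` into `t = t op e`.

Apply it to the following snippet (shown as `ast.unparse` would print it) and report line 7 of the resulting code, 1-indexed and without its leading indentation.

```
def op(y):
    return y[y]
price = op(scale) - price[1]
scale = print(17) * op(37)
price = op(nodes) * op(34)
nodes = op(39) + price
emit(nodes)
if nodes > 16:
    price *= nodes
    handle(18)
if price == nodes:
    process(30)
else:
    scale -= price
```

Transformed code:
price = scale[scale] - price[1]
scale = print(17) * 37[37]
price = nodes[nodes] * 34[34]
nodes = 39[39] + price
emit(nodes)
if nodes > 16:
    price = price * nodes
    handle(18)
if price == nodes:
    process(30)
else:
    scale = scale - price

price = price * nodes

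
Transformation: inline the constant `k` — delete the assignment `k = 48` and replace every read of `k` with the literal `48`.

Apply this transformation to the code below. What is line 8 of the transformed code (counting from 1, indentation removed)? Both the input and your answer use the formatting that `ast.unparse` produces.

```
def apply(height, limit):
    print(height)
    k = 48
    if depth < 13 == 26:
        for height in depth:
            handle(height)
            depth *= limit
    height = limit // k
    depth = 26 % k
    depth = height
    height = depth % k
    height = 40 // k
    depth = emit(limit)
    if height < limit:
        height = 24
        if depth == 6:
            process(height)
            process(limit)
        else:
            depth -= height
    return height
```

Transformed code:
def apply(height, limit):
    print(height)
    if depth < 13 == 26:
        for height in depth:
            handle(height)
            depth *= limit
    height = limit // 48
    depth = 26 % 48
    depth = height
    height = depth % 48
    height = 40 // 48
    depth = emit(limit)
    if height < limit:
        height = 24
        if depth == 6:
            process(height)
            process(limit)
        else:
            depth -= height
    return height

depth = 26 % 48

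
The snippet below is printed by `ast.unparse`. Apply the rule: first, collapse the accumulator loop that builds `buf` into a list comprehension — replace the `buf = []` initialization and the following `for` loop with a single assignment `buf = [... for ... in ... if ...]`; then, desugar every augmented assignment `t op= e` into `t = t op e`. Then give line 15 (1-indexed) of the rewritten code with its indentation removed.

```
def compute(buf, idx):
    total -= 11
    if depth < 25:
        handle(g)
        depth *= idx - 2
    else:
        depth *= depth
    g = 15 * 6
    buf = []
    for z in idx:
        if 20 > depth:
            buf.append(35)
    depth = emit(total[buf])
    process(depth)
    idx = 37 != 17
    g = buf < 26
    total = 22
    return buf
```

Transformed code:
def compute(buf, idx):
    total = total - 11
    if depth < 25:
        handle(g)
        depth = depth * (idx - 2)
    else:
        depth = depth * depth
    g = 15 * 6
    buf = [35 for z in idx if 20 > depth]
    depth = emit(total[buf])
    process(depth)
    idx = 37 != 17
    g = buf < 26
    total = 22
    return buf

return buf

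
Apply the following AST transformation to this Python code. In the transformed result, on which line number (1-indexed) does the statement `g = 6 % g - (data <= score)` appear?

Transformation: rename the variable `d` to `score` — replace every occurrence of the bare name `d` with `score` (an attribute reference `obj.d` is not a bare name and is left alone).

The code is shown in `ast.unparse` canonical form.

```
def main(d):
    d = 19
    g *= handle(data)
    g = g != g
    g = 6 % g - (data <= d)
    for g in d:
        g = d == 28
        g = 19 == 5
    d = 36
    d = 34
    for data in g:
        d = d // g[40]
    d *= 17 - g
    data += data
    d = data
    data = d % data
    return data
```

Transformed code:
def main(score):
    score = 19
    g *= handle(data)
    g = g != g
    g = 6 % g - (data <= score)
    for g in score:
        g = score == 28
        g = 19 == 5
    score = 36
    score = 34
    for data in g:
        score = score // g[40]
    score *= 17 - g
    data += data
    score = data
    data = score % data
    return data

5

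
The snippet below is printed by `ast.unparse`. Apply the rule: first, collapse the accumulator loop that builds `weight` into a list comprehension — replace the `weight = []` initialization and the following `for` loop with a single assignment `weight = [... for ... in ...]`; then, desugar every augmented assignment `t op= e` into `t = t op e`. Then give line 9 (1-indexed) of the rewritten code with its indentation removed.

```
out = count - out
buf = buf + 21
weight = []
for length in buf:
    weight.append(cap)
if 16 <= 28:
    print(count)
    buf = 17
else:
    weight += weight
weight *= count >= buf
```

weight = weight * (count >= buf)

Transformed code:
out = count - out
buf = buf + 21
weight = [cap for length in buf]
if 16 <= 28:
    print(count)
    buf = 17
else:
    weight = weight + weight
weight = weight * (count >= buf)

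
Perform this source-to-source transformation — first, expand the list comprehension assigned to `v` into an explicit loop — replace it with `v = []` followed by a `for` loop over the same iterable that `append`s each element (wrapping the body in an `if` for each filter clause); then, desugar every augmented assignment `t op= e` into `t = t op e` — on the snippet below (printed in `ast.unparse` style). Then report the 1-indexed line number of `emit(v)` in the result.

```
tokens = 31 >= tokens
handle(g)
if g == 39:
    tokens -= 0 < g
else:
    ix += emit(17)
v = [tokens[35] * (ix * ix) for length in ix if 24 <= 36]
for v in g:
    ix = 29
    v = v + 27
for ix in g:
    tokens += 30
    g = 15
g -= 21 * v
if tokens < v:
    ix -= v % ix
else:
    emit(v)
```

21

Transformed code:
tokens = 31 >= tokens
handle(g)
if g == 39:
    tokens = tokens - (0 < g)
else:
    ix = ix + emit(17)
v = []
for length in ix:
    if 24 <= 36:
        v.append(tokens[35] * (ix * ix))
for v in g:
    ix = 29
    v = v + 27
for ix in g:
    tokens = tokens + 30
    g = 15
g = g - 21 * v
if tokens < v:
    ix = ix - v % ix
else:
    emit(v)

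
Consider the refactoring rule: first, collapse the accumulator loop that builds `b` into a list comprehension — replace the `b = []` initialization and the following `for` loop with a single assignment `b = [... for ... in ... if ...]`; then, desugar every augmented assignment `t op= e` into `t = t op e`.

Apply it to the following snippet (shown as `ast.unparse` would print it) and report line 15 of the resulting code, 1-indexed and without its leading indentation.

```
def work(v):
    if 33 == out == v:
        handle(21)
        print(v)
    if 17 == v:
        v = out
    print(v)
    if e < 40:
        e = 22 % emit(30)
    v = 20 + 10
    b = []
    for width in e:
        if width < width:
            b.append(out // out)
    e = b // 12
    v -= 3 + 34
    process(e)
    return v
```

Transformed code:
def work(v):
    if 33 == out == v:
        handle(21)
        print(v)
    if 17 == v:
        v = out
    print(v)
    if e < 40:
        e = 22 % emit(30)
    v = 20 + 10
    b = [out // out for width in e if width < width]
    e = b // 12
    v = v - (3 + 34)
    process(e)
    return v

return v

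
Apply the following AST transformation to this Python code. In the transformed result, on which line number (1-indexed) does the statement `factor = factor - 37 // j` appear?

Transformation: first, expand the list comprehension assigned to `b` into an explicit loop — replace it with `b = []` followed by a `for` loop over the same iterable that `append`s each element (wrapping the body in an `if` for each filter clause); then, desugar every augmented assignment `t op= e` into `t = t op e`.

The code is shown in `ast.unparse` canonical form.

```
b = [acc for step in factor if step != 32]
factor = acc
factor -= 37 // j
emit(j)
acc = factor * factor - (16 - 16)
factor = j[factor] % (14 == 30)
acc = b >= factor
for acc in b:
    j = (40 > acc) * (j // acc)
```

6

Transformed code:
b = []
for step in factor:
    if step != 32:
        b.append(acc)
factor = acc
factor = factor - 37 // j
emit(j)
acc = factor * factor - (16 - 16)
factor = j[factor] % (14 == 30)
acc = b >= factor
for acc in b:
    j = (40 > acc) * (j // acc)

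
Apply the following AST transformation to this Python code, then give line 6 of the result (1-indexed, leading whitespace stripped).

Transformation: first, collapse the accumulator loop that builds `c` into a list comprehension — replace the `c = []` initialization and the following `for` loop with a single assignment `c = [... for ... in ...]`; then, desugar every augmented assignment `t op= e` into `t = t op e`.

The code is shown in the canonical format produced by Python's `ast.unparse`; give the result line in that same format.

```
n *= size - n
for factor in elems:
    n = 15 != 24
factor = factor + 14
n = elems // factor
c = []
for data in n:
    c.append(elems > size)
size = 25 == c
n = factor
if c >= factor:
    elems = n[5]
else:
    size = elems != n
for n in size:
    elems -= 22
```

Transformed code:
n = n * (size - n)
for factor in elems:
    n = 15 != 24
factor = factor + 14
n = elems // factor
c = [elems > size for data in n]
size = 25 == c
n = factor
if c >= factor:
    elems = n[5]
else:
    size = elems != n
for n in size:
    elems = elems - 22

c = [elems > size for data in n]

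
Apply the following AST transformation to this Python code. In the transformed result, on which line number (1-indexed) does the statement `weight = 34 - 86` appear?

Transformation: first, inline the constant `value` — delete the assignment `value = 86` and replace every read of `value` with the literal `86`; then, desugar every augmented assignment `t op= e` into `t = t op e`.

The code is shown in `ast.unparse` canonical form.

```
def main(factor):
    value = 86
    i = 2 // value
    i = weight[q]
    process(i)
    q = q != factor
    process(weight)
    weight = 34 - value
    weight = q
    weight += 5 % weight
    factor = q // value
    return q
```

Transformed code:
def main(factor):
    i = 2 // 86
    i = weight[q]
    process(i)
    q = q != factor
    process(weight)
    weight = 34 - 86
    weight = q
    weight = weight + 5 % weight
    factor = q // 86
    return q

7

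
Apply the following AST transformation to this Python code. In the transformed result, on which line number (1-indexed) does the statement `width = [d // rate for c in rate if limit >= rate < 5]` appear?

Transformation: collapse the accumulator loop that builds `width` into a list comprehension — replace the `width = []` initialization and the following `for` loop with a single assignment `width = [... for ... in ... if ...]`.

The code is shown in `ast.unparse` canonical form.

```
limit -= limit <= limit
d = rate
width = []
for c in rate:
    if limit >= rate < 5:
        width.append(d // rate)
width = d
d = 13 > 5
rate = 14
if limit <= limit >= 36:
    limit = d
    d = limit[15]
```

Transformed code:
limit -= limit <= limit
d = rate
width = [d // rate for c in rate if limit >= rate < 5]
width = d
d = 13 > 5
rate = 14
if limit <= limit >= 36:
    limit = d
    d = limit[15]

3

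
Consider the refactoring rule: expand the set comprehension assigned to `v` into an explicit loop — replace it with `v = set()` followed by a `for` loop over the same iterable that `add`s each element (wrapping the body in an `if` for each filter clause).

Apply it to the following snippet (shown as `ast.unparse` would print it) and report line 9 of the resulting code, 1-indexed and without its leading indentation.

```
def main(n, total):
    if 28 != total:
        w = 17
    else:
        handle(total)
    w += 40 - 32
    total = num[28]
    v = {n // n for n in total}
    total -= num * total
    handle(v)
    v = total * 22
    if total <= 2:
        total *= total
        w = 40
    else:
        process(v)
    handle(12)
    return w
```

for n in total:

Transformed code:
def main(n, total):
    if 28 != total:
        w = 17
    else:
        handle(total)
    w += 40 - 32
    total = num[28]
    v = set()
    for n in total:
        v.add(n // n)
    total -= num * total
    handle(v)
    v = total * 22
    if total <= 2:
        total *= total
        w = 40
    else:
        process(v)
    handle(12)
    return w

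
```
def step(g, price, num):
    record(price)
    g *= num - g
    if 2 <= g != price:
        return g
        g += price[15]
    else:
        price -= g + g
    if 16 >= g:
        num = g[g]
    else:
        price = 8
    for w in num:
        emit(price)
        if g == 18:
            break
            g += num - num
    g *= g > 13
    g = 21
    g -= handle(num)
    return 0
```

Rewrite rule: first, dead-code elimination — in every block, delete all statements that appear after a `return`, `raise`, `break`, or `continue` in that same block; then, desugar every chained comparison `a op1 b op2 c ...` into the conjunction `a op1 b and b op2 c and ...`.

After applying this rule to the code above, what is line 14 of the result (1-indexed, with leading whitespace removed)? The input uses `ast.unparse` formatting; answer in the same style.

Transformed code:
def step(g, price, num):
    record(price)
    g *= num - g
    if 2 <= g and g != price:
        return g
    else:
        price -= g + g
    if 16 >= g:
        num = g[g]
    else:
        price = 8
    for w in num:
        emit(price)
        if g == 18:
            break
    g *= g > 13
    g = 21
    g -= handle(num)
    return 0

if g == 18:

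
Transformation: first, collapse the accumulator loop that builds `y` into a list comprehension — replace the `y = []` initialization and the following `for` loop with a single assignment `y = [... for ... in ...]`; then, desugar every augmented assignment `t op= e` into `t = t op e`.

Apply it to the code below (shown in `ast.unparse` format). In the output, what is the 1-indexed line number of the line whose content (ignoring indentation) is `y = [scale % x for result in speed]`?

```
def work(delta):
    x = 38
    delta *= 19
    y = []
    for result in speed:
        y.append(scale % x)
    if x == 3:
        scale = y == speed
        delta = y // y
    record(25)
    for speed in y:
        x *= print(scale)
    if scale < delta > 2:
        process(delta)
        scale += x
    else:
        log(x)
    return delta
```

4

Transformed code:
def work(delta):
    x = 38
    delta = delta * 19
    y = [scale % x for result in speed]
    if x == 3:
        scale = y == speed
        delta = y // y
    record(25)
    for speed in y:
        x = x * print(scale)
    if scale < delta > 2:
        process(delta)
        scale = scale + x
    else:
        log(x)
    return delta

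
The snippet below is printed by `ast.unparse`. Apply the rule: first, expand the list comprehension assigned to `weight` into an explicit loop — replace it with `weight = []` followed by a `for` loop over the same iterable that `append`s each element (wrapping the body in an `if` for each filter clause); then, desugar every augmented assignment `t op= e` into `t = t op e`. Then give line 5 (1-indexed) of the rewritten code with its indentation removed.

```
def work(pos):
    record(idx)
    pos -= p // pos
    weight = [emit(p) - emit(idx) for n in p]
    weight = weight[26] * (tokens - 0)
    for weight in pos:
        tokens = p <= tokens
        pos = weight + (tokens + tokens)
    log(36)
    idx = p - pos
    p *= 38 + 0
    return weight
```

for n in p:

Transformed code:
def work(pos):
    record(idx)
    pos = pos - p // pos
    weight = []
    for n in p:
        weight.append(emit(p) - emit(idx))
    weight = weight[26] * (tokens - 0)
    for weight in pos:
        tokens = p <= tokens
        pos = weight + (tokens + tokens)
    log(36)
    idx = p - pos
    p = p * (38 + 0)
    return weight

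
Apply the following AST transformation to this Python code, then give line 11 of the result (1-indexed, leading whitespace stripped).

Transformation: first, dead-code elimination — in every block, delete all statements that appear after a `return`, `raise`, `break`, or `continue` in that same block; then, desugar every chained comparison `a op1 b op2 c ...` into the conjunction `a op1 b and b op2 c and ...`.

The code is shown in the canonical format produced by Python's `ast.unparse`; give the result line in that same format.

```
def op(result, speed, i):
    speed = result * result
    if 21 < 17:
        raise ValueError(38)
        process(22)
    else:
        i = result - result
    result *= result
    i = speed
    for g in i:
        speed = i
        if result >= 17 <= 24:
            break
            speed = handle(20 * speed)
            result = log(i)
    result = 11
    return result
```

Transformed code:
def op(result, speed, i):
    speed = result * result
    if 21 < 17:
        raise ValueError(38)
    else:
        i = result - result
    result *= result
    i = speed
    for g in i:
        speed = i
        if result >= 17 and 17 <= 24:
            break
    result = 11
    return result

if result >= 17 and 17 <= 24:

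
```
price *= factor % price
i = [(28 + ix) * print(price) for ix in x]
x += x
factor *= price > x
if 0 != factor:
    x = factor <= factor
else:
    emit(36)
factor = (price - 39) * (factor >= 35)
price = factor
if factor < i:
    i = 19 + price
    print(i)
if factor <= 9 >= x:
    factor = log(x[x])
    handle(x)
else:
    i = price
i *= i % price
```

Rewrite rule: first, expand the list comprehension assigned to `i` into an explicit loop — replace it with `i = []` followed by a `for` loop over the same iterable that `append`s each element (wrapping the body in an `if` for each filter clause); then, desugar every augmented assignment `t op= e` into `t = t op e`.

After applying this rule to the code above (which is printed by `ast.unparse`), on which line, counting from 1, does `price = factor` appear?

Transformed code:
price = price * (factor % price)
i = []
for ix in x:
    i.append((28 + ix) * print(price))
x = x + x
factor = factor * (price > x)
if 0 != factor:
    x = factor <= factor
else:
    emit(36)
factor = (price - 39) * (factor >= 35)
price = factor
if factor < i:
    i = 19 + price
    print(i)
if factor <= 9 >= x:
    factor = log(x[x])
    handle(x)
else:
    i = price
i = i * (i % price)

12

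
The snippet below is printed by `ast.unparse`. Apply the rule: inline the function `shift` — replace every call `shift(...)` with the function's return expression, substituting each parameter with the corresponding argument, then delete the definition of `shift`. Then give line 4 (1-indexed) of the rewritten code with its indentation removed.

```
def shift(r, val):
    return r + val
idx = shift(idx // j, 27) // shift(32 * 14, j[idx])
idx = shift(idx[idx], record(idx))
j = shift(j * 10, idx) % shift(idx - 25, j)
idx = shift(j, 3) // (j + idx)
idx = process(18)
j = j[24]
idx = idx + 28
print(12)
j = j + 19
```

Transformed code:
idx = (idx // j + 27) // (32 * 14 + j[idx])
idx = idx[idx] + record(idx)
j = (j * 10 + idx) % (idx - 25 + j)
idx = (j + 3) // (j + idx)
idx = process(18)
j = j[24]
idx = idx + 28
print(12)
j = j + 19

idx = (j + 3) // (j + idx)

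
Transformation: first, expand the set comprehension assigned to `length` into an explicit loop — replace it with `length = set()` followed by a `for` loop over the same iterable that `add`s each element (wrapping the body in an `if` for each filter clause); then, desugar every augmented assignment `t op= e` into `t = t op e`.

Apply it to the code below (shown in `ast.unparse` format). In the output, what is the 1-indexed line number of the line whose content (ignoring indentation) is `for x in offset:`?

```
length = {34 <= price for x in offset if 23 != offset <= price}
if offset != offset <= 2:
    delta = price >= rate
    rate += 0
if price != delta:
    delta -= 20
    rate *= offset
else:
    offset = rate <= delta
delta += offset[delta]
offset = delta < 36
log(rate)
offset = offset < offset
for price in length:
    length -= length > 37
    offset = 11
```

Transformed code:
length = set()
for x in offset:
    if 23 != offset <= price:
        length.add(34 <= price)
if offset != offset <= 2:
    delta = price >= rate
    rate = rate + 0
if price != delta:
    delta = delta - 20
    rate = rate * offset
else:
    offset = rate <= delta
delta = delta + offset[delta]
offset = delta < 36
log(rate)
offset = offset < offset
for price in length:
    length = length - (length > 37)
    offset = 11

2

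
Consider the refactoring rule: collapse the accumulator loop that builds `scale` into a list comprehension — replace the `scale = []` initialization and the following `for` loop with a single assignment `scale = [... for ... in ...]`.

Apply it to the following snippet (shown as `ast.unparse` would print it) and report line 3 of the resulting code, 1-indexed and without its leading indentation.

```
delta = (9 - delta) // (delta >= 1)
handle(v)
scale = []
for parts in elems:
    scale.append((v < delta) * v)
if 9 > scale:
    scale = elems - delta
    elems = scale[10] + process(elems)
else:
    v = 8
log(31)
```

Transformed code:
delta = (9 - delta) // (delta >= 1)
handle(v)
scale = [(v < delta) * v for parts in elems]
if 9 > scale:
    scale = elems - delta
    elems = scale[10] + process(elems)
else:
    v = 8
log(31)

scale = [(v < delta) * v for parts in elems]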